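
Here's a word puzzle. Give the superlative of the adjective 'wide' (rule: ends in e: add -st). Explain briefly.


Apply superlative formation (ends in e: add -st): 'wide' -> 'widest'.

widest


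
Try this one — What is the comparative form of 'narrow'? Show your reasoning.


Apply comparative formation (add -er): 'narrow' -> 'narrower'.

narrower


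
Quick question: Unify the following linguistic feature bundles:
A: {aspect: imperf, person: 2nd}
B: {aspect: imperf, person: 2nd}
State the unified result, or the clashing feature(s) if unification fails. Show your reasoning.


Compare features:
aspect: A=imperf vs B=imperf -> unified: imperf
person: A=2nd vs B=2nd -> unified: 2nd
No clashes found.

Unified: {aspect: imperf, person: 2nd}


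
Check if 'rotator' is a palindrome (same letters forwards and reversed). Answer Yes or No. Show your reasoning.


Forward: 'rotator'
Reversed: 'rotator'
They are identical.

Yes


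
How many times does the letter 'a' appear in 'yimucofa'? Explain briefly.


Letter 'a' in 'yimucofa': found at position(s) 8 = 1 occurrence(s).

1


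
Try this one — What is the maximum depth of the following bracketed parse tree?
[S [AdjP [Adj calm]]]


Count bracket nesting levels:
'[' at pos 0: depth = 1
'[' at pos 3: depth = 2
'[' at pos 9: depth = 3
Maximum depth reached: 3

3


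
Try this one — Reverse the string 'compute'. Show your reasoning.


Reverse 'compute' character by character: 'etupmoc'.

etupmoc


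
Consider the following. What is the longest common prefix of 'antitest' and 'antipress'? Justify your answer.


Compare from the start: 4 characters match: 'anti'. Mismatch at position 5: 't' vs 'p'.

anti


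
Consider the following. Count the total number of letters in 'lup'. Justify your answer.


Spell out 'lup' and number each letter: l(1), u(2), p(3). Total: 3 letters.

3


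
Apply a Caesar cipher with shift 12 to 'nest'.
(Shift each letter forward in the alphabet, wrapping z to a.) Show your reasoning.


Shift each letter by 12: n -> z, e -> q, s -> e, t -> f. Result: 'zqef'.

zqef


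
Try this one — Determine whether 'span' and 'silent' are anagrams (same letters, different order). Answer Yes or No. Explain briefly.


Sorted letters of 'span': 'anps'
Sorted letters of 'silent': 'eilnst'
They do not match.

No


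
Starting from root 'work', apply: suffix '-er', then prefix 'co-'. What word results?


Step 1: Add suffix '-er' to 'work' = 'worker'
Step 2: Add prefix 'co-' to 'worker' = 'coworker'

coworker


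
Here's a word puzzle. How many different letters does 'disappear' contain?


Unique letters in 'disappear': {a, d, e, i, p, r, s} = 7 distinct letters.

7


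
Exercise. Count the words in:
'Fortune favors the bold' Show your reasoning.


Split into words: Fortune | favors | the | bold = 4 words.

4


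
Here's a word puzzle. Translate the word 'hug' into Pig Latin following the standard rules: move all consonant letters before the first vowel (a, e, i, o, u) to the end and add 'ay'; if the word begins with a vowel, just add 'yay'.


'hug': move consonant cluster 'h' to end and add 'ay': 'ughay'.

ughay


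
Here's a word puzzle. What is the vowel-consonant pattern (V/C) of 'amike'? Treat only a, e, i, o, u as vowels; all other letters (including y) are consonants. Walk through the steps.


Letter mapping: a = V, m = C, i = V, k = C, e = V.

VCVCV


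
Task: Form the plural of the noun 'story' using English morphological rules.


Apply rule: Change -y to -ies (consonant + y). 'story' becomes 'stories'.

stories


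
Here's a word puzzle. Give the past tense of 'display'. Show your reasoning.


Apply rule: Add -ed. 'display' becomes 'displayed'.

displayed


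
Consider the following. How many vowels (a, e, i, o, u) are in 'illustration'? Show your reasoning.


Vowels in 'illustration': i, u, a, i, o = 5 vowels.

5


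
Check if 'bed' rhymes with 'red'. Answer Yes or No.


Rime (stressed vowel + following sounds) of 'bed': -ed = /ɛd/
Rime of 'red': -ed = /ɛd/
/ɛd/ and /ɛd/ are the same ending sound, so the words rhyme.

Yes


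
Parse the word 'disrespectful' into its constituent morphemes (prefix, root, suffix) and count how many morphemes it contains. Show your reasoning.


Step 1: Identify prefix: 'dis' (meaning: not/apart)
Step 2: Identify root: 'respect'
Step 3: Identify suffix(es): 'ful'
Decomposition: dis- (prefix: not/apart) + respect (root) + -ful (suffix: full of)
Total morphemes: 3

3 morphemes (dis- (prefix: not/apart) + respect (root) + -ful (suffix: full of))


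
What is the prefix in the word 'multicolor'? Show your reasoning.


The word 'multicolor' = 'multi' (prefix) + 'color' (root). The prefix is 'multi'.

multi


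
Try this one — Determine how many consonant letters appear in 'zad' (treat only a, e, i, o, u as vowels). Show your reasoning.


Consonants in 'zad': z, d = 2 consonants.

2


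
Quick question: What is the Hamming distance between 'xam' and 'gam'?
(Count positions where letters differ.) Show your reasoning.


Alignment:
Position 1: 'x' vs 'g' = DIFFER
Position 2: 'a' vs 'a' = match
Position 3: 'm' vs 'm' = match
Total differences: 1

1


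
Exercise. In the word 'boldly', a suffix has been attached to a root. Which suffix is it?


The word 'boldly' = 'bold' (root) + '-ly' (suffix). The suffix is '-ly'.

ly


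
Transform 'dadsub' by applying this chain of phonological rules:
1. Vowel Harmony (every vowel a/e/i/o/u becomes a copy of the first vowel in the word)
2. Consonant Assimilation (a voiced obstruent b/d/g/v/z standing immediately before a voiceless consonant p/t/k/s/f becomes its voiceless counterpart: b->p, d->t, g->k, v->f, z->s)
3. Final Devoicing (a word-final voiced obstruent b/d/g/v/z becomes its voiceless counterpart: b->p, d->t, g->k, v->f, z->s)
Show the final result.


Starting form: 'dadsub'
Rule 1: Vowel Harmony: all vowels become 'a' (matching first vowel). 'dadsub' -> 'dadsab'
Rule 2: Consonant Assimilation: voiced obstruent before voiceless consonant becomes voiceless ('ds' -> 'ts'). 'dadsab' -> 'datsab'
Rule 3: Final Devoicing: word-final voiced obstruent 'b' becomes voiceless 'p'. 'datsab' -> 'datsap'
Final form: 'datsap'

datsap


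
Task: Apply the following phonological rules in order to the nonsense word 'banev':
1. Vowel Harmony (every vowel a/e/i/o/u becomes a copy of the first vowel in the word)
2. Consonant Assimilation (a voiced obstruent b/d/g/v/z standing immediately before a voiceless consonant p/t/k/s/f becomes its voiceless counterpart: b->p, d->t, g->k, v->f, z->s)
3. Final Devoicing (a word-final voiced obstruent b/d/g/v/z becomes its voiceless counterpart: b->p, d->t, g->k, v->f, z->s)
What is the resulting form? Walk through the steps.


Starting form: 'banev'
Rule 1: Vowel Harmony: all vowels become 'a' (matching first vowel). 'banev' -> 'banav'
Rule 2: Consonant Assimilation: no voiced obstruent (b/d/g/v/z) stands immediately before a voiceless consonant (p/t/k/s/f). No change.
Rule 3: Final Devoicing: word-final voiced obstruent 'v' becomes voiceless 'f'. 'banav' -> 'banaf'
Final form: 'banaf'

banaf


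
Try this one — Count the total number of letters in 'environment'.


Spell out 'environment' and number each letter: e(1), n(2), v(3), i(4), r(5), o(6), n(7), m(8), e(9), n(10), t(11). Total: 11 letters.

11


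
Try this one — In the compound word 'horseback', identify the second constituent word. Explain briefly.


Split 'horseback' into 'horse' + 'back'. The second part is 'back'.

back


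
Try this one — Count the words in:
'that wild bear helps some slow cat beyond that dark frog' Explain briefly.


Split into words: that | wild | bear | helps | some | slow | cat | beyond | that | dark | frog = 11 words.

11


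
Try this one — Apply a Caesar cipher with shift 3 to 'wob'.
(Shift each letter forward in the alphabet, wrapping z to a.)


Shift each letter by 3: w -> z, o -> r, b -> e. Result: 'zre'.

zre


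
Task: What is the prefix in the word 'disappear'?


The word 'disappear' = 'dis' (prefix) + 'appear' (root). The prefix is 'dis'.

dis


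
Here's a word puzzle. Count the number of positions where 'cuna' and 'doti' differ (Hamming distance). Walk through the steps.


Alignment:
Position 1: 'c' vs 'd' = DIFFER
Position 2: 'u' vs 'o' = DIFFER
Position 3: 'n' vs 't' = DIFFER
Position 4: 'a' vs 'i' = DIFFER
Total differences: 4

4


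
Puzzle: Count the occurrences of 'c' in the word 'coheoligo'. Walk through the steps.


Letter 'c' in 'coheoligo': found at position(s) 1 = 1 occurrence(s).

1


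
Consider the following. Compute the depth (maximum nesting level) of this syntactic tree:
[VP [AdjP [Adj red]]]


Count bracket nesting levels:
'[' at pos 0: depth = 1
'[' at pos 4: depth = 2
'[' at pos 10: depth = 3
Maximum depth reached: 3

3


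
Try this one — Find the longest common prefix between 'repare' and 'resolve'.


Compare from the start: 2 characters match: 're'. Mismatch at position 3: 'p' vs 's'.

re


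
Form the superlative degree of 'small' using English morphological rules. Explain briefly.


Apply superlative formation (add -est): 'small' -> 'smallest'.

smallest


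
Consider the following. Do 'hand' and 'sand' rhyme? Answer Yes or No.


Rime (stressed vowel + following sounds) of 'hand': -and = /ænd/
Rime of 'sand': -and = /ænd/
/ænd/ and /ænd/ are the same ending sound, so the words rhyme.

Yes


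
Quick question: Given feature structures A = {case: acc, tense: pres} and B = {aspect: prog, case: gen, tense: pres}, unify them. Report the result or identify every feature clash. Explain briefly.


Compare features:
aspect: A=_ vs B=prog -> unified: prog
case: A=acc vs B=gen -> CLASH
tense: A=pres vs B=pres -> unified: pres
Clash detected on feature 'case' (acc vs gen); unification fails.

CLASH on 'case' (acc vs gen)


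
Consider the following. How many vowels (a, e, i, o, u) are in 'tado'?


Vowels in 'tado': a, o = 2 vowels.

2


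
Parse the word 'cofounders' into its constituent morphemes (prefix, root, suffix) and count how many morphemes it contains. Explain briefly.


Step 1: Identify prefix: 'co' (meaning: together)
Step 2: Identify root: 'found'
Step 3: Identify suffix(es): 'er, s'
Decomposition: co- (prefix: together) + found (root) + -er (suffix: one who) + -s (plural)
Total morphemes: 4

4 morphemes (co- (prefix: together) + found (root) + -er (suffix: one who) + -s (plural))


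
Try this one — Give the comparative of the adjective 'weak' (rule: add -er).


Apply comparative formation (add -er): 'weak' -> 'weaker'.

weaker


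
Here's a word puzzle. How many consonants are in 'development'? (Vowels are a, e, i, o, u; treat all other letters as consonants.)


Consonants in 'development': d, v, l, p, m, n, t = 7 consonants.

7


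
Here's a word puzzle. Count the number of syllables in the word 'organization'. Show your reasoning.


Break 'organization' into syllables: or-gan-i-za-tion -> or | gan | i | za | tion = 5 syllables

5 syllables


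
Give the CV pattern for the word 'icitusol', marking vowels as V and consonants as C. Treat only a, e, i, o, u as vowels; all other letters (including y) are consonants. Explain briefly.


Letter mapping: i = V, c = C, i = V, t = C, u = V, s = C, o = V, l = C.

VCVCVCVC


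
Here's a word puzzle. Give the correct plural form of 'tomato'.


Apply rule: Add -es (consonant + o). 'tomato' becomes 'tomatoes'.

tomatoes


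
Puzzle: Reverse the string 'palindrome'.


Reverse 'palindrome' character by character: 'emordnilap'.

emordnilap


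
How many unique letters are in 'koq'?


Unique letters in 'koq': {k, o, q} = 3 distinct letters.

3


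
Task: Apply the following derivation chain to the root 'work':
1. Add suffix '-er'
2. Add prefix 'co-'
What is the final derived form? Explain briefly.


Step 1: Add suffix '-er' to 'work' = 'worker'
Step 2: Add prefix 'co-' to 'worker' = 'coworker'

coworker


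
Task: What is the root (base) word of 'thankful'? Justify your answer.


Remove suffix '-ful' from 'thankful' to get root 'thank'.

thank


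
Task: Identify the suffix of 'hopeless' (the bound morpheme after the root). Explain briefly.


The word 'hopeless' = 'hope' (root) + '-less' (suffix). The suffix is '-less'.

less


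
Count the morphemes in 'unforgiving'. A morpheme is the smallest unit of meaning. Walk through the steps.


Decomposition: un- (prefix) + forgive (root) + -ing (suffix) = 3 morpheme(s)

3 morphemes


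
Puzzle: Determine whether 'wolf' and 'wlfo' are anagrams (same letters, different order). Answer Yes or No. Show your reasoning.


Sorted letters of 'wolf': 'flow'
Sorted letters of 'wlfo': 'flow'
They match.

Yes


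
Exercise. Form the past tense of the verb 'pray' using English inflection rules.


Apply rule: Add -ed. 'pray' becomes 'prayed'.

prayed


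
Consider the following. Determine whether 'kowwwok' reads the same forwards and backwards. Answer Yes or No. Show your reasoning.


Forward: 'kowwwok'
Reversed: 'kowwwok'
They are identical.

Yes


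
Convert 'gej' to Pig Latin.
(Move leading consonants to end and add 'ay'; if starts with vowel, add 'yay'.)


'gej': move consonant cluster 'g' to end and add 'ay': 'ejgay'.

ejgay


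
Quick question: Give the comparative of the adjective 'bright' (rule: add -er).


Apply comparative formation (add -er): 'bright' -> 'brighter'.

brighter


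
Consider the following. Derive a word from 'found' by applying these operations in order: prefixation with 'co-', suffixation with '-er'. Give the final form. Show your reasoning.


Step 1: Add prefix 'co-' to 'found' = 'cofound'
Step 2: Add suffix '-er' to 'cofound' = 'cofounder'

cofounder


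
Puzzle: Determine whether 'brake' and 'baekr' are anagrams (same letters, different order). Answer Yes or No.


Sorted letters of 'brake': 'abekr'
Sorted letters of 'baekr': 'abekr'
They match.

Yes


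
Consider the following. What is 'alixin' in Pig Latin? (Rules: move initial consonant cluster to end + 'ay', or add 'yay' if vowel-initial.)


'alixin' starts with a vowel, so add 'yay': 'alixinyay'.

alixinyay


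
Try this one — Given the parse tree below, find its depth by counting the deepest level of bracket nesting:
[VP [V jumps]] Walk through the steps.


Count bracket nesting levels:
'[' at pos 0: depth = 1
'[' at pos 4: depth = 2
Maximum depth reached: 2

2


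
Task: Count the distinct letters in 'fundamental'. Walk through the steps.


Unique letters in 'fundamental': {a, d, e, f, l, m, n, t, u} = 9 distinct letters.

9


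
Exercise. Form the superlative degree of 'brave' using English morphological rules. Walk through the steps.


Apply superlative formation (ends in e: add -st): 'brave' -> 'bravest'.

bravest


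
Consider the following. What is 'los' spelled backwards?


Reverse 'los' character by character: 'sol'.

sol


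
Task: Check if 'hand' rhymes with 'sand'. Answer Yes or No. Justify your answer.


Rime (stressed vowel + following sounds) of 'hand': -and = /ænd/
Rime of 'sand': -and = /ænd/
/ænd/ and /ænd/ are the same ending sound, so the words rhyme.

Yes


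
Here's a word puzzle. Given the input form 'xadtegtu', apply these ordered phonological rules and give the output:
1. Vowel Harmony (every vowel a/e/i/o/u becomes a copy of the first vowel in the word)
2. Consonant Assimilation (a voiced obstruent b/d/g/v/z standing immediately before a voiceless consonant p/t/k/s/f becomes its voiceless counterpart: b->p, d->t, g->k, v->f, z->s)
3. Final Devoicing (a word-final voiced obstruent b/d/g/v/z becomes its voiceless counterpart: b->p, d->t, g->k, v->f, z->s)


Starting form: 'xadtegtu'
Rule 1: Vowel Harmony: all vowels become 'a' (matching first vowel). 'xadtegtu' -> 'xadtagta'
Rule 2: Consonant Assimilation: voiced obstruent before voiceless consonant becomes voiceless ('dt' -> 'tt', 'gt' -> 'kt'). 'xadtagta' -> 'xattakta'
Rule 3: Final Devoicing: the word ends in the vowel 'a', not a consonant. No change.
Final form: 'xattakta'

xattakta


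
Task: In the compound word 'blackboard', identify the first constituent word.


Split 'blackboard' into 'black' + 'board'. The first part is 'black'.

black


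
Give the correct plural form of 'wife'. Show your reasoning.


Apply rule: Change -fe to -ves. 'wife' becomes 'wives'.

wives


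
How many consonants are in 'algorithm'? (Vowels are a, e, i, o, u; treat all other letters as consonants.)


Consonants in 'algorithm': l, g, r, t, h, m = 6 consonants.

6


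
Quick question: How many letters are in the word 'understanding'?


Spell out 'understanding' and number each letter: u(1), n(2), d(3), e(4), r(5), s(6), t(7), a(8), n(9), d(10), i(11), n(12), g(13). Total: 13 letters.

13


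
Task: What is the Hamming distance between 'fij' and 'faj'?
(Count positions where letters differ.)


Alignment:
Position 1: 'f' vs 'f' = match
Position 2: 'i' vs 'a' = DIFFER
Position 3: 'j' vs 'j' = match
Total differences: 1

1


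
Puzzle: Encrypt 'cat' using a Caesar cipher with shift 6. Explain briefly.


Shift each letter by 6: c -> i, a -> g, t -> z. Result: 'igz'.

igz


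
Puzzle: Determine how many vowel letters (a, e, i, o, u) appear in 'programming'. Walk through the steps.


Vowels in 'programming': o, a, i = 3 vowels.

3


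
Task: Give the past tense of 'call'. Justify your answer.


Apply rule: Add -ed. 'call' becomes 'called'.

called


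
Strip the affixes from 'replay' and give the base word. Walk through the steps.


Remove prefix 're' from 'replay' to get root 'play'.

play


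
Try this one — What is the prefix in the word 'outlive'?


The word 'outlive' = 'out' (prefix) + 'live' (root). The prefix is 'out'.

out


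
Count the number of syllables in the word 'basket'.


Break 'basket' into syllables: bas-ket -> bas | ket = 2 syllables

2 syllables


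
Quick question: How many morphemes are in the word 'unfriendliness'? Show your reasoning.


Decomposition: un- (prefix) + friend (root) + -ly (suffix) + -ness (suffix) = 4 morpheme(s)

4 morphemes


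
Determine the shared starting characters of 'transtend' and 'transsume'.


Compare from the start: 5 characters match: 'trans'. Mismatch at position 6: 't' vs 's'.

trans


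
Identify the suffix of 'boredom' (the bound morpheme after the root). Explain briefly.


The word 'boredom' = 'bore' (root) + '-dom' (suffix). The suffix is '-dom'.

dom


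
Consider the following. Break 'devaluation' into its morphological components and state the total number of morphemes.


Step 1: Identify prefix: 'de' (meaning: reverse/remove)
Step 2: Identify root: 'value'
Step 3: Identify suffix(es): 'ation'
Decomposition: de- (prefix: reverse/remove) + value (root) + -ation (suffix: act of)
Total morphemes: 3

3 morphemes (de- (prefix: reverse/remove) + value (root) + -ation (suffix: act of))


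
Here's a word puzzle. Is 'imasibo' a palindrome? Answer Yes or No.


Forward: 'imasibo'
Reversed: 'obisami'
They differ.

No


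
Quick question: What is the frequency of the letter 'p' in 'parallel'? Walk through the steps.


Letter 'p' in 'parallel': found at position(s) 1 = 1 occurrence(s).

1


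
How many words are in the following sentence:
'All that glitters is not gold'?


Split into words: All | that | glitters | is | not | gold = 6 words.

6


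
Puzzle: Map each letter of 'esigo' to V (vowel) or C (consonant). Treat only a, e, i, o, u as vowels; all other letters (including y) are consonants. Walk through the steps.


Letter mapping: e = V, s = C, i = V, g = C, o = V.

VCVCV


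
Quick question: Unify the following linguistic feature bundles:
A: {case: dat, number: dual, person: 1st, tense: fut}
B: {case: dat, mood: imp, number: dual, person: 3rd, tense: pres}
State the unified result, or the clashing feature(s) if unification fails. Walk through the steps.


Compare features:
case: A=dat vs B=dat -> unified: dat
mood: A=_ vs B=imp -> unified: imp
number: A=dual vs B=dual -> unified: dual
person: A=1st vs B=3rd -> CLASH
tense: A=fut vs B=pres -> CLASH
Clashes detected on features 'person' (1st vs 3rd) and 'tense' (fut vs pres); unification fails.

CLASH on 'person' (1st vs 3rd) and 'tense' (fut vs pres)


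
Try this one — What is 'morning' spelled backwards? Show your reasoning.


Reverse 'morning' character by character: 'gninrom'.

gninrom


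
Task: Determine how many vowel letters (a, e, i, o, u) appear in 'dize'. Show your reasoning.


Vowels in 'dize': i, e = 2 vowels.

2


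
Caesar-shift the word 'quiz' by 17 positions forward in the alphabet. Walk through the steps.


Shift each letter by 17: q -> h, u -> l, i -> z, z -> q. Result: 'hlzq'.

hlzq


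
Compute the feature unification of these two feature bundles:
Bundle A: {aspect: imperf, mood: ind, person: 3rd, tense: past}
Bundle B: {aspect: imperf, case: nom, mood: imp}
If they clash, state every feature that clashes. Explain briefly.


Compare features:
aspect: A=imperf vs B=imperf -> unified: imperf
case: A=_ vs B=nom -> unified: nom
mood: A=ind vs B=imp -> CLASH
person: A=3rd vs B=_ -> unified: 3rd
tense: A=past vs B=_ -> unified: past
Clash detected on feature 'mood' (ind vs imp); unification fails.

CLASH on 'mood' (ind vs imp)


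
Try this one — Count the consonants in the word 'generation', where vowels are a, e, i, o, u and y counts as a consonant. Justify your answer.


Consonants in 'generation': g, n, r, t, n = 5 consonants.

5


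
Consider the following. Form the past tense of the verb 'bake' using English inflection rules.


Apply rule: Add -d (word ends in -e). 'bake' becomes 'baked'.

baked


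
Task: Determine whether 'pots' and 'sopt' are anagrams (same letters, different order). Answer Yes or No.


Sorted letters of 'pots': 'opst'
Sorted letters of 'sopt': 'opst'
They match.

Yes


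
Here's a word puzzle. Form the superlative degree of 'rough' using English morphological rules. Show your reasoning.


Apply superlative formation (add -est): 'rough' -> 'roughest'.

roughest


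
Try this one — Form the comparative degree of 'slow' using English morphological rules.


Apply comparative formation (add -er): 'slow' -> 'slower'.

slower


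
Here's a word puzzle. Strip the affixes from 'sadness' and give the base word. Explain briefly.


Remove suffix '-ness' from 'sadness' to get root 'sad'.

sad


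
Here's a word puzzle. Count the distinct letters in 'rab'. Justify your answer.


Unique letters in 'rab': {a, b, r} = 3 distinct letters.

3


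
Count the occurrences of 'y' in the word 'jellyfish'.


Letter 'y' in 'jellyfish': found at position(s) 5 = 1 occurrence(s).

1


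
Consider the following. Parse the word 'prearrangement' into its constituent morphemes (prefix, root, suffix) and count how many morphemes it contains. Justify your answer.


Step 1: Identify prefix: 'pre' (meaning: before)
Step 2: Identify root: 'arrange'
Step 3: Identify suffix(es): 'ment'
Decomposition: pre- (prefix: before) + arrange (root) + -ment (suffix: action/result)
Total morphemes: 3

3 morphemes (pre- (prefix: before) + arrange (root) + -ment (suffix: action/result))


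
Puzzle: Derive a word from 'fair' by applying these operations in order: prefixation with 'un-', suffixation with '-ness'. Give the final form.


Step 1: Add prefix 'un-' to 'fair' = 'unfair'
Step 2: Add suffix '-ness' to 'unfair' = 'unfairness'

unfairness


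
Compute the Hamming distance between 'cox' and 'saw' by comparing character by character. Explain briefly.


Alignment:
Position 1: 'c' vs 's' = DIFFER
Position 2: 'o' vs 'a' = DIFFER
Position 3: 'x' vs 'w' = DIFFER
Total differences: 3

3


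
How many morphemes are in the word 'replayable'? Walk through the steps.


Decomposition: re- (prefix) + play (root) + -able (suffix) = 3 morpheme(s)

3 morphemes


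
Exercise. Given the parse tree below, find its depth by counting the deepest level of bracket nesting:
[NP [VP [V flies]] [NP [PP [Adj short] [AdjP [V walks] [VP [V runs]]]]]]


Count bracket nesting levels:
'[' at pos 0: depth = 1
'[' at pos 4: depth = 2
'[' at pos 8: depth = 3
'[' at pos 19: depth = 2
'[' at pos 23: depth = 3
'[' at pos 27: depth = 4
'[' at pos 39: depth = 4
'[' at pos 45: depth = 5
'[' at pos 55: depth = 5
'[' at pos 59: depth = 6
Maximum depth reached: 6

6


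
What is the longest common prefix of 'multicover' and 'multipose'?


Compare from the start: 5 characters match: 'multi'. Mismatch at position 6: 'c' vs 'p'.

multi


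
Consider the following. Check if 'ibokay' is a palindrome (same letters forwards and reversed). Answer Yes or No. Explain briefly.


Forward: 'ibokay'
Reversed: 'yakobi'
They differ.

No


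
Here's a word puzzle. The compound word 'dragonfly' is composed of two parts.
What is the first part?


Split 'dragonfly' into 'dragon' + 'fly'. The first part is 'dragon'.

dragon


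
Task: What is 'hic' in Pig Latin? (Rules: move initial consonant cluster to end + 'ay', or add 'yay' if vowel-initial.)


'hic': move consonant cluster 'h' to end and add 'ay': 'ichay'.

ichay


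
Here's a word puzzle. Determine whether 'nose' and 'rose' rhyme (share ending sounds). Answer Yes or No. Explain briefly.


Rime (stressed vowel + following sounds) of 'nose': -ose = /oʊz/
Rime of 'rose': -ose = /oʊz/
/oʊz/ and /oʊz/ are the same ending sound, so the words rhyme.

Yes


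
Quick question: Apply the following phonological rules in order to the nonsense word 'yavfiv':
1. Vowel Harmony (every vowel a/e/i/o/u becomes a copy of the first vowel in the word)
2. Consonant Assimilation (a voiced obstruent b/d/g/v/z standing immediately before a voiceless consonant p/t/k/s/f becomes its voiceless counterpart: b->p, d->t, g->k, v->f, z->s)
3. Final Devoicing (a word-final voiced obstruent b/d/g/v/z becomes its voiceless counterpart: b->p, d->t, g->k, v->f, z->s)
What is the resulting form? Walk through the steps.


Starting form: 'yavfiv'
Rule 1: Vowel Harmony: all vowels become 'a' (matching first vowel). 'yavfiv' -> 'yavfav'
Rule 2: Consonant Assimilation: voiced obstruent before voiceless consonant becomes voiceless ('vf' -> 'ff'). 'yavfav' -> 'yaffav'
Rule 3: Final Devoicing: word-final voiced obstruent 'v' becomes voiceless 'f'. 'yaffav' -> 'yaffaf'
Final form: 'yaffaf'

yaffaf


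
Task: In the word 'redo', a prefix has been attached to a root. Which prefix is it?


The word 'redo' = 're' (prefix) + 'do' (root). The prefix is 're'.

re


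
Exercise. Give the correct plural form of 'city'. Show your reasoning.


Apply rule: Change -y to -ies (consonant + y). 'city' becomes 'cities'.

cities


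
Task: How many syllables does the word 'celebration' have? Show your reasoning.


Break 'celebration' into syllables: cel-e-bra-tion -> cel | e | bra | tion = 4 syllables

4 syllables


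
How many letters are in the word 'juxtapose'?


Spell out 'juxtapose' and number each letter: j(1), u(2), x(3), t(4), a(5), p(6), o(7), s(8), e(9). Total: 9 letters.

9


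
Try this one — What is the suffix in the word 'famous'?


The word 'famous' = 'fame' (root) + '-ous' (suffix). The suffix is '-ous'.

ous


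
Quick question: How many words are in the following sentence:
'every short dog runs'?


Split into words: every | short | dog | runs = 4 words.

4


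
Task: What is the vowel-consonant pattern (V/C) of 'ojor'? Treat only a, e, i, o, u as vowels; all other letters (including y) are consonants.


Letter mapping: o = V, j = C, o = V, r = C.

VCVC


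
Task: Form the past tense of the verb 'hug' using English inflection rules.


Apply rule: Double final consonant and add -ed. 'hug' becomes 'hugged'.

hugged


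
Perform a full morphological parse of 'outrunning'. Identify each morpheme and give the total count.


Step 1: Identify prefix: 'out' (meaning: surpass)
Step 2: Identify root: 'run'
Step 3: Identify suffix(es): 'ing'
Decomposition: out- (prefix: surpass) + run (root) + -ing (suffix: ongoing action)
Total morphemes: 3

3 morphemes (out- (prefix: surpass) + run (root) + -ing (suffix: ongoing action))


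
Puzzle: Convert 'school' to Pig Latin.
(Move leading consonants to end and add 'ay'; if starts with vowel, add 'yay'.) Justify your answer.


'school': move consonant cluster 'sch' to end and add 'ay': 'oolschay'.

oolschay


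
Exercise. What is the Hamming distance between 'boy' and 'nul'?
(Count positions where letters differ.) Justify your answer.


Alignment:
Position 1: 'b' vs 'n' = DIFFER
Position 2: 'o' vs 'u' = DIFFER
Position 3: 'y' vs 'l' = DIFFER
Total differences: 3

3


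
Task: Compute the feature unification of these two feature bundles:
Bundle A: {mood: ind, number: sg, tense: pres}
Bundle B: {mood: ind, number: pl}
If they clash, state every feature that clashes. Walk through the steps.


Compare features:
mood: A=ind vs B=ind -> unified: ind
number: A=sg vs B=pl -> CLASH
tense: A=pres vs B=_ -> unified: pres
Clash detected on feature 'number' (sg vs pl); unification fails.

CLASH on 'number' (sg vs pl)


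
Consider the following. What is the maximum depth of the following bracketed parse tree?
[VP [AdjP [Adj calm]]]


Count bracket nesting levels:
'[' at pos 0: depth = 1
'[' at pos 4: depth = 2
'[' at pos 10: depth = 3
Maximum depth reached: 3

3


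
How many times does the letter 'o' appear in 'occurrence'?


Letter 'o' in 'occurrence': found at position(s) 1 = 1 occurrence(s).

1


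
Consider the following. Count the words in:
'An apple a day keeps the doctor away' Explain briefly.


Split into words: An | apple | a | day | keeps | the | doctor | away = 8 words.

8


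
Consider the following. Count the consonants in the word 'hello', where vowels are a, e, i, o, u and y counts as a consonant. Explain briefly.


Consonants in 'hello': h, l, l = 3 consonants.

3


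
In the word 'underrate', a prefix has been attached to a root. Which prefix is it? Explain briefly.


The word 'underrate' = 'under' (prefix) + 'rate' (root). The prefix is 'under'.

under


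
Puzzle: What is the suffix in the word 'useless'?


The word 'useless' = 'use' (root) + '-less' (suffix). The suffix is '-less'.

less


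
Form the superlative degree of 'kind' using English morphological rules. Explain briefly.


Apply superlative formation (add -est): 'kind' -> 'kindest'.

kindest


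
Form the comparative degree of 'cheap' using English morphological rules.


Apply comparative formation (add -er): 'cheap' -> 'cheaper'.

cheaper


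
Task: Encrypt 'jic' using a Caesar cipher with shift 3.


Shift each letter by 3: j -> m, i -> l, c -> f. Result: 'mlf'.

mlf


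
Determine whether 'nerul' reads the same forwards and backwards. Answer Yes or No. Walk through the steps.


Forward: 'nerul'
Reversed: 'luren'
They differ.

No


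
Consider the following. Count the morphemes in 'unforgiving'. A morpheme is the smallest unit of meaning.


Decomposition: un- (prefix) + forgive (root) + -ing (suffix) = 3 morpheme(s)

3 morphemes


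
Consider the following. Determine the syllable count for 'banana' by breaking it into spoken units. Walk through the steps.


Break 'banana' into syllables: ba-na-na -> ba | na | na = 3 syllables

3 syllables


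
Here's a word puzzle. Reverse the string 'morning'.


Reverse 'morning' character by character: 'gninrom'.

gninrom


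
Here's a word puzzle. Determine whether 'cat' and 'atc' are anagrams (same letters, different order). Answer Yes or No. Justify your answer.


Sorted letters of 'cat': 'act'
Sorted letters of 'atc': 'act'
They match.

Yes


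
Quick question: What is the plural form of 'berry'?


Apply rule: Change -y to -ies (consonant + y). 'berry' becomes 'berries'.

berries


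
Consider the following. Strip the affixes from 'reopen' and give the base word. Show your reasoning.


Remove prefix 're' from 'reopen' to get root 'open'.

open


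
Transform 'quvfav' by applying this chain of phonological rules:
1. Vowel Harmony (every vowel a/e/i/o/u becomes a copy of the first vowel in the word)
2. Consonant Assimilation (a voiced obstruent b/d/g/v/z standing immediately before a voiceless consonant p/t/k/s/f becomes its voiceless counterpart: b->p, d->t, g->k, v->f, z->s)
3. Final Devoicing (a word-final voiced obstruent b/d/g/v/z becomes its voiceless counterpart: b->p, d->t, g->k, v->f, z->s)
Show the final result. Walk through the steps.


Starting form: 'quvfav'
Rule 1: Vowel Harmony: all vowels become 'u' (matching first vowel). 'quvfav' -> 'quvfuv'
Rule 2: Consonant Assimilation: voiced obstruent before voiceless consonant becomes voiceless ('vf' -> 'ff'). 'quvfuv' -> 'quffuv'
Rule 3: Final Devoicing: word-final voiced obstruent 'v' becomes voiceless 'f'. 'quffuv' -> 'quffuf'
Final form: 'quffuf'

quffuf


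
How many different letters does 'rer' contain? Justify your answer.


Unique letters in 'rer': {e, r} = 2 distinct letters.

2


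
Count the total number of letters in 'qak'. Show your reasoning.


Spell out 'qak' and number each letter: q(1), a(2), k(3). Total: 3 letters.

3


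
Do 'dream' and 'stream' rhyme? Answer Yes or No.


Rime (stressed vowel + following sounds) of 'dream': -eam = /iːm/
Rime of 'stream': -eam = /iːm/
/iːm/ and /iːm/ are the same ending sound, so the words rhyme.

Yes


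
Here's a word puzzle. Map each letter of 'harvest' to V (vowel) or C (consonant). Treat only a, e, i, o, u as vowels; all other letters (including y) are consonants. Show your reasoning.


Letter mapping: h = C, a = V, r = C, v = C, e = V, s = C, t = C.

CVCCVCC


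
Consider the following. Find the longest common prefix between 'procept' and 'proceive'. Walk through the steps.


Compare from the start: 5 characters match: 'proce'. Mismatch at position 6: 'p' vs 'i'.

proce


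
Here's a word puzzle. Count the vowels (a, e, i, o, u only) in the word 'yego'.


Vowels in 'yego': e, o = 2 vowels.

2


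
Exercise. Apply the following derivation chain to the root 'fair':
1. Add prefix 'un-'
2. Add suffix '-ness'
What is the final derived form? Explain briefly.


Step 1: Add prefix 'un-' to 'fair' = 'unfair'
Step 2: Add suffix '-ness' to 'unfair' = 'unfairness'

unfairness


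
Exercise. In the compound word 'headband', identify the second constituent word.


Split 'headband' into 'head' + 'band'. The second part is 'band'.

band


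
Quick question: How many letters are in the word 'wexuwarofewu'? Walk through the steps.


Spell out 'wexuwarofewu' and number each letter: w(1), e(2), x(3), u(4), w(5), a(6), r(7), o(8), f(9), e(10), w(11), u(12). Total: 12 letters.

12


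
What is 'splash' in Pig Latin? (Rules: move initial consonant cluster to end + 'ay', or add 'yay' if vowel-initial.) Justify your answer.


'splash': move consonant cluster 'spl' to end and add 'ay': 'ashsplay'.

ashsplay


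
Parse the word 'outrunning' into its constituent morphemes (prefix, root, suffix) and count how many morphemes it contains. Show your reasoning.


Step 1: Identify prefix: 'out' (meaning: surpass)
Step 2: Identify root: 'run'
Step 3: Identify suffix(es): 'ing'
Decomposition: out- (prefix: surpass) + run (root) + -ing (suffix: ongoing action)
Total morphemes: 3

3 morphemes (out- (prefix: surpass) + run (root) + -ing (suffix: ongoing action))


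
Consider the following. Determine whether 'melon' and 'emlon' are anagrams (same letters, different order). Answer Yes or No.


Sorted letters of 'melon': 'elmno'
Sorted letters of 'emlon': 'elmno'
They match.

Yes


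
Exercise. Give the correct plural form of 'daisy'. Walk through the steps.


Apply rule: Change -y to -ies (consonant + y). 'daisy' becomes 'daisies'.

daisies


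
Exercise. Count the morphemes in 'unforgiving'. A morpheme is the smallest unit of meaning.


Decomposition: un- (prefix) + forgive (root) + -ing (suffix) = 3 morpheme(s)

3 morphemes


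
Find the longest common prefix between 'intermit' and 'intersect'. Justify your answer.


Compare from the start: 5 characters match: 'inter'. Mismatch at position 6: 'm' vs 's'.

inter


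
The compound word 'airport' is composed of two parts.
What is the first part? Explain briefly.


Split 'airport' into 'air' + 'port'. The first part is 'air'.

air


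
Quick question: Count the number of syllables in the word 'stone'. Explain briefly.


Break 'stone' into syllables: stone -> stone = 1 syllable

1 syllable


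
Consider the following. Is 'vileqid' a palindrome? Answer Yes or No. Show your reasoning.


Forward: 'vileqid'
Reversed: 'diqeliv'
They differ.

No


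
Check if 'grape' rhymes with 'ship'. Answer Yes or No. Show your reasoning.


Rime (stressed vowel + following sounds) of 'grape': -ape = /eɪp/
Rime of 'ship': -ip = /ɪp/
/eɪp/ and /ɪp/ are different ending sounds, so the words do not rhyme.

No


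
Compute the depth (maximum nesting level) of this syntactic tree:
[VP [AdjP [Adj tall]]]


Count bracket nesting levels:
'[' at pos 0: depth = 1
'[' at pos 4: depth = 2
'[' at pos 10: depth = 3
Maximum depth reached: 3

3


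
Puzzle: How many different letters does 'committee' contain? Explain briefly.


Unique letters in 'committee': {c, e, i, m, o, t} = 6 distinct letters.

6


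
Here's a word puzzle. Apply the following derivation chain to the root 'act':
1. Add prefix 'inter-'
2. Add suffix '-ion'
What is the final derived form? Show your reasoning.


Step 1: Add prefix 'inter-' to 'act' = 'interact'
Step 2: Add suffix '-ion' to 'interact' = 'interaction'

interaction


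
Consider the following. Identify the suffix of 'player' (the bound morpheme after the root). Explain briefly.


The word 'player' = 'play' (root) + '-er' (suffix). The suffix is '-er'.

er


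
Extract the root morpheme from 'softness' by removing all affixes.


Remove suffix '-ness' from 'softness' to get root 'soft'.

soft


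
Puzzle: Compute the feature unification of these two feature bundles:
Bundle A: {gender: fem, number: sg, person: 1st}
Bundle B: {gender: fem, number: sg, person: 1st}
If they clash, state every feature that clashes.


Compare features:
gender: A=fem vs B=fem -> unified: fem
number: A=sg vs B=sg -> unified: sg
person: A=1st vs B=1st -> unified: 1st
No clashes found.

Unified: {gender: fem, number: sg, person: 1st}


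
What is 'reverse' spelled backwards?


Reverse 'reverse' character by character: 'esrever'.

esrever


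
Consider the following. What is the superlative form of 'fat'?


Apply superlative formation (double final consonant, add -est): 'fat' -> 'fattest'.

fattest


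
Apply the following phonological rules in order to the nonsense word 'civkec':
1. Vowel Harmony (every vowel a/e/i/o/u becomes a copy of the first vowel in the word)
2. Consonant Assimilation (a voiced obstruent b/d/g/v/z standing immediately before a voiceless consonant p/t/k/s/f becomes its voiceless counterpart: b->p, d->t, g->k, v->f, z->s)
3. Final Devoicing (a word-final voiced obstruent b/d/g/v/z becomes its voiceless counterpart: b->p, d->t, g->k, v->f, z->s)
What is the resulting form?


Starting form: 'civkec'
Rule 1: Vowel Harmony: all vowels become 'i' (matching first vowel). 'civkec' -> 'civkic'
Rule 2: Consonant Assimilation: voiced obstruent before voiceless consonant becomes voiceless ('vk' -> 'fk'). 'civkic' -> 'cifkic'
Rule 3: Final Devoicing: final consonant 'c' is not one of the voiced obstruents b/d/g/v/z. No change.
Final form: 'cifkic'

cifkic
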